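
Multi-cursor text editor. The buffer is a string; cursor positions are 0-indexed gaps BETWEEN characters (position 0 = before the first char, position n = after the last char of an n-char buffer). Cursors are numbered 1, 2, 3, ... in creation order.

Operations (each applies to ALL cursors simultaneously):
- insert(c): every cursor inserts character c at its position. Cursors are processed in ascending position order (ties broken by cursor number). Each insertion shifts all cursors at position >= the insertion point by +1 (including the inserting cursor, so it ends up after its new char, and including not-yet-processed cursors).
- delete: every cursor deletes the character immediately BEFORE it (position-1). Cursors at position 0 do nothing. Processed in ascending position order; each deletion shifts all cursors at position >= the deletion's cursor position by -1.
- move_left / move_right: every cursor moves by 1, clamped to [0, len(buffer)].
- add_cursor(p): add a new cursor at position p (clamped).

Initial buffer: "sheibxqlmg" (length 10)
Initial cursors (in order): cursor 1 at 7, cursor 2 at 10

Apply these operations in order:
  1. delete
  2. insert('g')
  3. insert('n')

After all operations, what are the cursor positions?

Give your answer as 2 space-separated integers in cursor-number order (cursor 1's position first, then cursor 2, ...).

Answer: 8 12

Derivation:
After op 1 (delete): buffer="sheibxlm" (len 8), cursors c1@6 c2@8, authorship ........
After op 2 (insert('g')): buffer="sheibxglmg" (len 10), cursors c1@7 c2@10, authorship ......1..2
After op 3 (insert('n')): buffer="sheibxgnlmgn" (len 12), cursors c1@8 c2@12, authorship ......11..22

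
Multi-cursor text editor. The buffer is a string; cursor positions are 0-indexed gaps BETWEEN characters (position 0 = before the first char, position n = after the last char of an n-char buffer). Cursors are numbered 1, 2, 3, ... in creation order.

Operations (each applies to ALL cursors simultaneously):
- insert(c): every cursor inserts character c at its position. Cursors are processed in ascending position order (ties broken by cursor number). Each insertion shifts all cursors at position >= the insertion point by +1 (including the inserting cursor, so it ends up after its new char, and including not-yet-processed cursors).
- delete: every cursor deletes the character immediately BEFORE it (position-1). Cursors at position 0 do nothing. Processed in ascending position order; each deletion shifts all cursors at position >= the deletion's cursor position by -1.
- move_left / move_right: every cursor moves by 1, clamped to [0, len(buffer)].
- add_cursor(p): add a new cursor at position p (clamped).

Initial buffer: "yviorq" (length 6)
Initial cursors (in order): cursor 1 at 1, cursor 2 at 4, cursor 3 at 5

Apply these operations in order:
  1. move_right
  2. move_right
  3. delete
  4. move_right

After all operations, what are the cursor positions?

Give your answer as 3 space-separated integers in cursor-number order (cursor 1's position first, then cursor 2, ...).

Answer: 3 3 3

Derivation:
After op 1 (move_right): buffer="yviorq" (len 6), cursors c1@2 c2@5 c3@6, authorship ......
After op 2 (move_right): buffer="yviorq" (len 6), cursors c1@3 c2@6 c3@6, authorship ......
After op 3 (delete): buffer="yvo" (len 3), cursors c1@2 c2@3 c3@3, authorship ...
After op 4 (move_right): buffer="yvo" (len 3), cursors c1@3 c2@3 c3@3, authorship ...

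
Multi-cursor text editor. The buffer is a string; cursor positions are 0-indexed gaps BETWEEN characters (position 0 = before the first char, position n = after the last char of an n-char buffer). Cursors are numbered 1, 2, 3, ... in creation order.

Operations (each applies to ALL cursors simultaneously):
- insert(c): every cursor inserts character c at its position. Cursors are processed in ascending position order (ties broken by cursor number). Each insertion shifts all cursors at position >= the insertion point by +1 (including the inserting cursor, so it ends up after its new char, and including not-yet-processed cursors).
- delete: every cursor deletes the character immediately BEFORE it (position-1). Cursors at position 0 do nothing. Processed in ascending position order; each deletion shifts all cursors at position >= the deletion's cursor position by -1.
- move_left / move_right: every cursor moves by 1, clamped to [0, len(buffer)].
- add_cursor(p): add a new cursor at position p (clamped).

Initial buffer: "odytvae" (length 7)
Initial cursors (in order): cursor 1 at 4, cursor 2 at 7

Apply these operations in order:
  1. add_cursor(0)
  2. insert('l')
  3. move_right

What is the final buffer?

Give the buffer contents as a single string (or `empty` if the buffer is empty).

After op 1 (add_cursor(0)): buffer="odytvae" (len 7), cursors c3@0 c1@4 c2@7, authorship .......
After op 2 (insert('l')): buffer="lodytlvael" (len 10), cursors c3@1 c1@6 c2@10, authorship 3....1...2
After op 3 (move_right): buffer="lodytlvael" (len 10), cursors c3@2 c1@7 c2@10, authorship 3....1...2

Answer: lodytlvael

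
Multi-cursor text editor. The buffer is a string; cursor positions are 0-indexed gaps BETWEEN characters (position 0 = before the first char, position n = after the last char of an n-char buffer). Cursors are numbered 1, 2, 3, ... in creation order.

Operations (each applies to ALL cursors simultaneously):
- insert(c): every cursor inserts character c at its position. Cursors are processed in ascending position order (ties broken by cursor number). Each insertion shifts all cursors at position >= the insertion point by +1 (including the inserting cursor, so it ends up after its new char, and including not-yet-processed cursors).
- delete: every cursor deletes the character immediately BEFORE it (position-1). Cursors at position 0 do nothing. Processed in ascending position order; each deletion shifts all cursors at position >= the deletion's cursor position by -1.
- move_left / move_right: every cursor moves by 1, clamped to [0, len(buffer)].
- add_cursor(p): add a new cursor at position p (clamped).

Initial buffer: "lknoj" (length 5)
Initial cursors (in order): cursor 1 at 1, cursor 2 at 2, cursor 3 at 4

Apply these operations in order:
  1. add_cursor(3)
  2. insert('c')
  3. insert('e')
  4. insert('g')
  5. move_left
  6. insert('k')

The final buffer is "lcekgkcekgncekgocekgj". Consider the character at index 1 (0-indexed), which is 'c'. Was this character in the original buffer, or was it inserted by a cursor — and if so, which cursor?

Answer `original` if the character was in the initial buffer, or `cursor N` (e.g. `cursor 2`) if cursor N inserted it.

Answer: cursor 1

Derivation:
After op 1 (add_cursor(3)): buffer="lknoj" (len 5), cursors c1@1 c2@2 c4@3 c3@4, authorship .....
After op 2 (insert('c')): buffer="lckcncocj" (len 9), cursors c1@2 c2@4 c4@6 c3@8, authorship .1.2.4.3.
After op 3 (insert('e')): buffer="lcekcenceocej" (len 13), cursors c1@3 c2@6 c4@9 c3@12, authorship .11.22.44.33.
After op 4 (insert('g')): buffer="lcegkcegncegocegj" (len 17), cursors c1@4 c2@8 c4@12 c3@16, authorship .111.222.444.333.
After op 5 (move_left): buffer="lcegkcegncegocegj" (len 17), cursors c1@3 c2@7 c4@11 c3@15, authorship .111.222.444.333.
After op 6 (insert('k')): buffer="lcekgkcekgncekgocekgj" (len 21), cursors c1@4 c2@9 c4@14 c3@19, authorship .1111.2222.4444.3333.
Authorship (.=original, N=cursor N): . 1 1 1 1 . 2 2 2 2 . 4 4 4 4 . 3 3 3 3 .
Index 1: author = 1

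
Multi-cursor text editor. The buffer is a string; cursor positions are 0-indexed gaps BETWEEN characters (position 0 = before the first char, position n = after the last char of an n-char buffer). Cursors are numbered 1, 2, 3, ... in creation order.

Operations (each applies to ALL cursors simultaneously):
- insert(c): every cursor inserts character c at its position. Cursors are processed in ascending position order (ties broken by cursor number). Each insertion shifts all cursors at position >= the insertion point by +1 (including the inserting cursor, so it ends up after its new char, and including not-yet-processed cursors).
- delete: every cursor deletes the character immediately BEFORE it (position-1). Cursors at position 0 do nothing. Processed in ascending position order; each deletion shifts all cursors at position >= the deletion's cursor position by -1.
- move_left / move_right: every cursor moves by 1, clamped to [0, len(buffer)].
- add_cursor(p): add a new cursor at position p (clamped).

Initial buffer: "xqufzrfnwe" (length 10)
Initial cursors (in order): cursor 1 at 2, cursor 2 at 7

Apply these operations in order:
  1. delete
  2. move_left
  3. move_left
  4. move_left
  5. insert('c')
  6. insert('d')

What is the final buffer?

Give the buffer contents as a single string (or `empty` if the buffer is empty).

Answer: cdxucdfzrnwe

Derivation:
After op 1 (delete): buffer="xufzrnwe" (len 8), cursors c1@1 c2@5, authorship ........
After op 2 (move_left): buffer="xufzrnwe" (len 8), cursors c1@0 c2@4, authorship ........
After op 3 (move_left): buffer="xufzrnwe" (len 8), cursors c1@0 c2@3, authorship ........
After op 4 (move_left): buffer="xufzrnwe" (len 8), cursors c1@0 c2@2, authorship ........
After op 5 (insert('c')): buffer="cxucfzrnwe" (len 10), cursors c1@1 c2@4, authorship 1..2......
After op 6 (insert('d')): buffer="cdxucdfzrnwe" (len 12), cursors c1@2 c2@6, authorship 11..22......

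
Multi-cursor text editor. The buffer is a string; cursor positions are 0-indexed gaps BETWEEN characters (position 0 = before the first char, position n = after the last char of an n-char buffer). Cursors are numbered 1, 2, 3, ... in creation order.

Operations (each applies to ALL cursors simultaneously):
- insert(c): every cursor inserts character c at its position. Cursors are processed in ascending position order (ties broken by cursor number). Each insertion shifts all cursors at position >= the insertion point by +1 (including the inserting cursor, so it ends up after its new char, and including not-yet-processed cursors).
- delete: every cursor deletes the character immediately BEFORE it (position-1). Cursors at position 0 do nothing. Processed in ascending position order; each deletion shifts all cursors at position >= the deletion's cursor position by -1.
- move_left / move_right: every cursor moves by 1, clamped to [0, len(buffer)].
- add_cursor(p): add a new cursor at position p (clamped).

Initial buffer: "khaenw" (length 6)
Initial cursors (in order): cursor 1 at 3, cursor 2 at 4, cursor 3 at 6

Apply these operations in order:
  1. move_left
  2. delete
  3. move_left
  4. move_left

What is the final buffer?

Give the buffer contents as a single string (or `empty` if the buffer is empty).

Answer: kew

Derivation:
After op 1 (move_left): buffer="khaenw" (len 6), cursors c1@2 c2@3 c3@5, authorship ......
After op 2 (delete): buffer="kew" (len 3), cursors c1@1 c2@1 c3@2, authorship ...
After op 3 (move_left): buffer="kew" (len 3), cursors c1@0 c2@0 c3@1, authorship ...
After op 4 (move_left): buffer="kew" (len 3), cursors c1@0 c2@0 c3@0, authorship ...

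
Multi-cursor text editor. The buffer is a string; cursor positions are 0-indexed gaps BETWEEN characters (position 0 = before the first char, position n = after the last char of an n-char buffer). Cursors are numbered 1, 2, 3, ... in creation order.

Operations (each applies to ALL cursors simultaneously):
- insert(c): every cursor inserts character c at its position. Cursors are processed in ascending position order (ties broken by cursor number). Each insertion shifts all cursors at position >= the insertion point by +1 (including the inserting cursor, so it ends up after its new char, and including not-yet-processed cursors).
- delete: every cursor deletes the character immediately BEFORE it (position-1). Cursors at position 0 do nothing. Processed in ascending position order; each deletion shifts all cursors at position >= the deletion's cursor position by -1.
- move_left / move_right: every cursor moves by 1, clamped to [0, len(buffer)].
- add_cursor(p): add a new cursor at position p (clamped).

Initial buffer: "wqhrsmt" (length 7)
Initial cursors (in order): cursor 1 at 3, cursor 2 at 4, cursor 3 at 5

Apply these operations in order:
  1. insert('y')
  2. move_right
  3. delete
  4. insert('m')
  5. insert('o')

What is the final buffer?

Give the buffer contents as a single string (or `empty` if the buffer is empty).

Answer: wqhymoymoymot

Derivation:
After op 1 (insert('y')): buffer="wqhyrysymt" (len 10), cursors c1@4 c2@6 c3@8, authorship ...1.2.3..
After op 2 (move_right): buffer="wqhyrysymt" (len 10), cursors c1@5 c2@7 c3@9, authorship ...1.2.3..
After op 3 (delete): buffer="wqhyyyt" (len 7), cursors c1@4 c2@5 c3@6, authorship ...123.
After op 4 (insert('m')): buffer="wqhymymymt" (len 10), cursors c1@5 c2@7 c3@9, authorship ...112233.
After op 5 (insert('o')): buffer="wqhymoymoymot" (len 13), cursors c1@6 c2@9 c3@12, authorship ...111222333.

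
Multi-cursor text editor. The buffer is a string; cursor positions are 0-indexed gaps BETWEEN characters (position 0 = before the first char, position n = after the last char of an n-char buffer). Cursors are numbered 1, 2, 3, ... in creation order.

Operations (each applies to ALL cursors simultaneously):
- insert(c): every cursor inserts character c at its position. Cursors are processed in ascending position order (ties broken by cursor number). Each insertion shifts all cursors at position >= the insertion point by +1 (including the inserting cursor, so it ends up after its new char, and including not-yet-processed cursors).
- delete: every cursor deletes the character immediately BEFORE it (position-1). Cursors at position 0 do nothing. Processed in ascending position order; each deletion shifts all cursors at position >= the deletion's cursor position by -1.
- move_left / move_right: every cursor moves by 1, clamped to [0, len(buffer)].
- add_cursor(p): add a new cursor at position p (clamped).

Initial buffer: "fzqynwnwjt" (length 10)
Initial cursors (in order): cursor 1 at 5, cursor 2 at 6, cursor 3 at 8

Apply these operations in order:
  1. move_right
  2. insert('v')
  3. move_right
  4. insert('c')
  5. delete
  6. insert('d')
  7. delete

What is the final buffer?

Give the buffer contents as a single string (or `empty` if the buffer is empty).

Answer: fzqynwvnvwjvt

Derivation:
After op 1 (move_right): buffer="fzqynwnwjt" (len 10), cursors c1@6 c2@7 c3@9, authorship ..........
After op 2 (insert('v')): buffer="fzqynwvnvwjvt" (len 13), cursors c1@7 c2@9 c3@12, authorship ......1.2..3.
After op 3 (move_right): buffer="fzqynwvnvwjvt" (len 13), cursors c1@8 c2@10 c3@13, authorship ......1.2..3.
After op 4 (insert('c')): buffer="fzqynwvncvwcjvtc" (len 16), cursors c1@9 c2@12 c3@16, authorship ......1.12.2.3.3
After op 5 (delete): buffer="fzqynwvnvwjvt" (len 13), cursors c1@8 c2@10 c3@13, authorship ......1.2..3.
After op 6 (insert('d')): buffer="fzqynwvndvwdjvtd" (len 16), cursors c1@9 c2@12 c3@16, authorship ......1.12.2.3.3
After op 7 (delete): buffer="fzqynwvnvwjvt" (len 13), cursors c1@8 c2@10 c3@13, authorship ......1.2..3.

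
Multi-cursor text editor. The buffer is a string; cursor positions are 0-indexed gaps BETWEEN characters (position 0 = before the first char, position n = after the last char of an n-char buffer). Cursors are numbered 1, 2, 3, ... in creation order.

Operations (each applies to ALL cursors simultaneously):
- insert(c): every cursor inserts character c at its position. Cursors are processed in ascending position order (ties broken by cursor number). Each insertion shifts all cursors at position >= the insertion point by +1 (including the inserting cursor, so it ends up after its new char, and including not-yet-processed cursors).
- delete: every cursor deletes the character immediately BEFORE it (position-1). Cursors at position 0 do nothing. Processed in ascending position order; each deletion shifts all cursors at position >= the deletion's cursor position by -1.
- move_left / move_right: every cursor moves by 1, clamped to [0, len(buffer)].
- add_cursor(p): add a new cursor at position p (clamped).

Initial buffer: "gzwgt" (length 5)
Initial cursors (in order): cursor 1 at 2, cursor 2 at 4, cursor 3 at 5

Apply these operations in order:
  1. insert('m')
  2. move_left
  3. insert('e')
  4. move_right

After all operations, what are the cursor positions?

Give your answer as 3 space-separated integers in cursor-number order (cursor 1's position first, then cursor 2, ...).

Answer: 4 8 11

Derivation:
After op 1 (insert('m')): buffer="gzmwgmtm" (len 8), cursors c1@3 c2@6 c3@8, authorship ..1..2.3
After op 2 (move_left): buffer="gzmwgmtm" (len 8), cursors c1@2 c2@5 c3@7, authorship ..1..2.3
After op 3 (insert('e')): buffer="gzemwgemtem" (len 11), cursors c1@3 c2@7 c3@10, authorship ..11..22.33
After op 4 (move_right): buffer="gzemwgemtem" (len 11), cursors c1@4 c2@8 c3@11, authorship ..11..22.33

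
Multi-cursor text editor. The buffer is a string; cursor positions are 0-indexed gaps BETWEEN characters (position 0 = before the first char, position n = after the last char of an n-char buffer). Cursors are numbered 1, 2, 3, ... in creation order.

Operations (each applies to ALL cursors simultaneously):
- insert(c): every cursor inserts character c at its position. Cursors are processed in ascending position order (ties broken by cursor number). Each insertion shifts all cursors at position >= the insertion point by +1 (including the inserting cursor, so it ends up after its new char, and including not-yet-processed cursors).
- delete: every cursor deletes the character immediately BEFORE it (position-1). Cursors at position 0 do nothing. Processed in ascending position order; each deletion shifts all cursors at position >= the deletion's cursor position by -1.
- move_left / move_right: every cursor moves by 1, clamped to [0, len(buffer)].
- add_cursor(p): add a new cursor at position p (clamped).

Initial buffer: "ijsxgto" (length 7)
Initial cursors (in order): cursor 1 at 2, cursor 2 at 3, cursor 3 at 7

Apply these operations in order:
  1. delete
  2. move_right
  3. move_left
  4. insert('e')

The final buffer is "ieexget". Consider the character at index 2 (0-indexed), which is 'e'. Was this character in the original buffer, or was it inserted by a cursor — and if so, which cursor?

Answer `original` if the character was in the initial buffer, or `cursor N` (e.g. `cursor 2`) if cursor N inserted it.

After op 1 (delete): buffer="ixgt" (len 4), cursors c1@1 c2@1 c3@4, authorship ....
After op 2 (move_right): buffer="ixgt" (len 4), cursors c1@2 c2@2 c3@4, authorship ....
After op 3 (move_left): buffer="ixgt" (len 4), cursors c1@1 c2@1 c3@3, authorship ....
After op 4 (insert('e')): buffer="ieexget" (len 7), cursors c1@3 c2@3 c3@6, authorship .12..3.
Authorship (.=original, N=cursor N): . 1 2 . . 3 .
Index 2: author = 2

Answer: cursor 2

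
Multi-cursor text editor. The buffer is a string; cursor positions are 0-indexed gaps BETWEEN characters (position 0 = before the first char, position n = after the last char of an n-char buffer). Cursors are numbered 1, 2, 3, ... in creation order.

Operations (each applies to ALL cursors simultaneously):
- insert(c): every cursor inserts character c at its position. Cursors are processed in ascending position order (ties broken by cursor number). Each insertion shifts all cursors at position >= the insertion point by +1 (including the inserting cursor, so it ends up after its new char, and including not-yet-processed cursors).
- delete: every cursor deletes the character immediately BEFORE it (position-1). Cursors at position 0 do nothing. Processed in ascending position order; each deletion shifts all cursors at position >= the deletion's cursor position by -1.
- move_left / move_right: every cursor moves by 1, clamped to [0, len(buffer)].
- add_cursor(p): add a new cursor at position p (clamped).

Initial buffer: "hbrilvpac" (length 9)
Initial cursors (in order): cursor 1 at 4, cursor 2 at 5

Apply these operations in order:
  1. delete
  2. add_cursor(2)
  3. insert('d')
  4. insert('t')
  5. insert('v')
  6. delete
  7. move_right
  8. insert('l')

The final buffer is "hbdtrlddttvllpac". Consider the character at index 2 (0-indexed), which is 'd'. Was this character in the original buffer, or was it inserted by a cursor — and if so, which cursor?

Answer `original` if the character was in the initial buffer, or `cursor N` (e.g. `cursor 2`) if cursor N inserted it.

After op 1 (delete): buffer="hbrvpac" (len 7), cursors c1@3 c2@3, authorship .......
After op 2 (add_cursor(2)): buffer="hbrvpac" (len 7), cursors c3@2 c1@3 c2@3, authorship .......
After op 3 (insert('d')): buffer="hbdrddvpac" (len 10), cursors c3@3 c1@6 c2@6, authorship ..3.12....
After op 4 (insert('t')): buffer="hbdtrddttvpac" (len 13), cursors c3@4 c1@9 c2@9, authorship ..33.1212....
After op 5 (insert('v')): buffer="hbdtvrddttvvvpac" (len 16), cursors c3@5 c1@12 c2@12, authorship ..333.121212....
After op 6 (delete): buffer="hbdtrddttvpac" (len 13), cursors c3@4 c1@9 c2@9, authorship ..33.1212....
After op 7 (move_right): buffer="hbdtrddttvpac" (len 13), cursors c3@5 c1@10 c2@10, authorship ..33.1212....
After op 8 (insert('l')): buffer="hbdtrlddttvllpac" (len 16), cursors c3@6 c1@13 c2@13, authorship ..33.31212.12...
Authorship (.=original, N=cursor N): . . 3 3 . 3 1 2 1 2 . 1 2 . . .
Index 2: author = 3

Answer: cursor 3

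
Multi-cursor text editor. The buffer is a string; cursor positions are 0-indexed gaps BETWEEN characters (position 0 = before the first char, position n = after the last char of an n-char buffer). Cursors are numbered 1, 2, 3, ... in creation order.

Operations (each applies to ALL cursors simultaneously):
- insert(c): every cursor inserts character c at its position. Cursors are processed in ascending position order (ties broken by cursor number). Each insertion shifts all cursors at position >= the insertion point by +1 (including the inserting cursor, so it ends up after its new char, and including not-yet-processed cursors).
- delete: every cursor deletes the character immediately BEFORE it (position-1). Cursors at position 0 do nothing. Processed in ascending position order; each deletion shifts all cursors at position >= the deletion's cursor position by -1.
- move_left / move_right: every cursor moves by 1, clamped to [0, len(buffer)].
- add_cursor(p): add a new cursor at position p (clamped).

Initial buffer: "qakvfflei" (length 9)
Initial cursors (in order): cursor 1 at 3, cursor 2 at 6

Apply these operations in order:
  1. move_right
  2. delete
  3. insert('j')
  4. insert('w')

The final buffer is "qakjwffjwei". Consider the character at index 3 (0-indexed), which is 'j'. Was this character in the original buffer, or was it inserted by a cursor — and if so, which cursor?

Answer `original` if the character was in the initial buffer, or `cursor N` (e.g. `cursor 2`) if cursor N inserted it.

After op 1 (move_right): buffer="qakvfflei" (len 9), cursors c1@4 c2@7, authorship .........
After op 2 (delete): buffer="qakffei" (len 7), cursors c1@3 c2@5, authorship .......
After op 3 (insert('j')): buffer="qakjffjei" (len 9), cursors c1@4 c2@7, authorship ...1..2..
After op 4 (insert('w')): buffer="qakjwffjwei" (len 11), cursors c1@5 c2@9, authorship ...11..22..
Authorship (.=original, N=cursor N): . . . 1 1 . . 2 2 . .
Index 3: author = 1

Answer: cursor 1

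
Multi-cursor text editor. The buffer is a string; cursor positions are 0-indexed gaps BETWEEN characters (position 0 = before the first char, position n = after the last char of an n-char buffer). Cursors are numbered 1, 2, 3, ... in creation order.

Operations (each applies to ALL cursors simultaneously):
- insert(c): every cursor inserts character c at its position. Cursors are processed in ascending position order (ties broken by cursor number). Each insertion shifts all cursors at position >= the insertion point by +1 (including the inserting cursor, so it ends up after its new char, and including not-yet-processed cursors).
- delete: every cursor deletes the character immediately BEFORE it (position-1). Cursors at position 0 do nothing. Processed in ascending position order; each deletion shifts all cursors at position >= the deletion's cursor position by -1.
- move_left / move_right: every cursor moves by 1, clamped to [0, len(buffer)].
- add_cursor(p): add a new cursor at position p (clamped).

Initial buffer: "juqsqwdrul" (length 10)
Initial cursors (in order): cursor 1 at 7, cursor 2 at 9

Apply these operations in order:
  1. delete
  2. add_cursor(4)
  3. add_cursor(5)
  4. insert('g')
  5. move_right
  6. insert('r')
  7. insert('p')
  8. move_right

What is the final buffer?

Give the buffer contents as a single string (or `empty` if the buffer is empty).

Answer: juqsgqrpgwrpgrrpglrp

Derivation:
After op 1 (delete): buffer="juqsqwrl" (len 8), cursors c1@6 c2@7, authorship ........
After op 2 (add_cursor(4)): buffer="juqsqwrl" (len 8), cursors c3@4 c1@6 c2@7, authorship ........
After op 3 (add_cursor(5)): buffer="juqsqwrl" (len 8), cursors c3@4 c4@5 c1@6 c2@7, authorship ........
After op 4 (insert('g')): buffer="juqsgqgwgrgl" (len 12), cursors c3@5 c4@7 c1@9 c2@11, authorship ....3.4.1.2.
After op 5 (move_right): buffer="juqsgqgwgrgl" (len 12), cursors c3@6 c4@8 c1@10 c2@12, authorship ....3.4.1.2.
After op 6 (insert('r')): buffer="juqsgqrgwrgrrglr" (len 16), cursors c3@7 c4@10 c1@13 c2@16, authorship ....3.34.41.12.2
After op 7 (insert('p')): buffer="juqsgqrpgwrpgrrpglrp" (len 20), cursors c3@8 c4@12 c1@16 c2@20, authorship ....3.334.441.112.22
After op 8 (move_right): buffer="juqsgqrpgwrpgrrpglrp" (len 20), cursors c3@9 c4@13 c1@17 c2@20, authorship ....3.334.441.112.22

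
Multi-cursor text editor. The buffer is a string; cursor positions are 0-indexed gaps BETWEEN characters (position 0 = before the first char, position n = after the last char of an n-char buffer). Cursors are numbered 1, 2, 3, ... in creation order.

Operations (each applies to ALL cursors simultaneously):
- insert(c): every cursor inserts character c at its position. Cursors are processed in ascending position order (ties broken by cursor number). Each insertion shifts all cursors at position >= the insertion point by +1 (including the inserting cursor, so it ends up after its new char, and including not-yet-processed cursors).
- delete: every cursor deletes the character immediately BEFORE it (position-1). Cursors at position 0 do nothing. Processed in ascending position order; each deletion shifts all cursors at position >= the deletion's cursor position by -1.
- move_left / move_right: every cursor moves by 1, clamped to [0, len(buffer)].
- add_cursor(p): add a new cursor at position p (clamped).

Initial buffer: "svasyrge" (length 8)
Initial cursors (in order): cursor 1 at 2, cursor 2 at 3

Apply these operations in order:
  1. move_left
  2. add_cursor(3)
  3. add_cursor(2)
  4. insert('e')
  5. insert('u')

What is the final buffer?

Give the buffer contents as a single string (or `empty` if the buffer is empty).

After op 1 (move_left): buffer="svasyrge" (len 8), cursors c1@1 c2@2, authorship ........
After op 2 (add_cursor(3)): buffer="svasyrge" (len 8), cursors c1@1 c2@2 c3@3, authorship ........
After op 3 (add_cursor(2)): buffer="svasyrge" (len 8), cursors c1@1 c2@2 c4@2 c3@3, authorship ........
After op 4 (insert('e')): buffer="seveeaesyrge" (len 12), cursors c1@2 c2@5 c4@5 c3@7, authorship .1.24.3.....
After op 5 (insert('u')): buffer="seuveeuuaeusyrge" (len 16), cursors c1@3 c2@8 c4@8 c3@11, authorship .11.2424.33.....

Answer: seuveeuuaeusyrge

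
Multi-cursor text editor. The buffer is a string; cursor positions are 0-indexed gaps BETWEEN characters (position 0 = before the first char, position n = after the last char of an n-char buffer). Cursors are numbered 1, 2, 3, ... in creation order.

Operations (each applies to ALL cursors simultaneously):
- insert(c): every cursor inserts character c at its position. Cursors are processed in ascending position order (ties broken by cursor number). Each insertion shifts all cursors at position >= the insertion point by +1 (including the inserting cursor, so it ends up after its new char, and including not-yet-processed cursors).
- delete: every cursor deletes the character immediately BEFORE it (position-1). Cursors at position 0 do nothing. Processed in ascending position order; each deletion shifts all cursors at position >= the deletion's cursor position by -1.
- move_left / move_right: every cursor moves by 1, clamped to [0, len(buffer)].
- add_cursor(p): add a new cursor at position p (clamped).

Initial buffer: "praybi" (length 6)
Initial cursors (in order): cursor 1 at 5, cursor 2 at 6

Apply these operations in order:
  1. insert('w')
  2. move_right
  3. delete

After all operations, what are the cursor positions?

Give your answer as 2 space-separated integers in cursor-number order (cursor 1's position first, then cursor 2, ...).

After op 1 (insert('w')): buffer="praybwiw" (len 8), cursors c1@6 c2@8, authorship .....1.2
After op 2 (move_right): buffer="praybwiw" (len 8), cursors c1@7 c2@8, authorship .....1.2
After op 3 (delete): buffer="praybw" (len 6), cursors c1@6 c2@6, authorship .....1

Answer: 6 6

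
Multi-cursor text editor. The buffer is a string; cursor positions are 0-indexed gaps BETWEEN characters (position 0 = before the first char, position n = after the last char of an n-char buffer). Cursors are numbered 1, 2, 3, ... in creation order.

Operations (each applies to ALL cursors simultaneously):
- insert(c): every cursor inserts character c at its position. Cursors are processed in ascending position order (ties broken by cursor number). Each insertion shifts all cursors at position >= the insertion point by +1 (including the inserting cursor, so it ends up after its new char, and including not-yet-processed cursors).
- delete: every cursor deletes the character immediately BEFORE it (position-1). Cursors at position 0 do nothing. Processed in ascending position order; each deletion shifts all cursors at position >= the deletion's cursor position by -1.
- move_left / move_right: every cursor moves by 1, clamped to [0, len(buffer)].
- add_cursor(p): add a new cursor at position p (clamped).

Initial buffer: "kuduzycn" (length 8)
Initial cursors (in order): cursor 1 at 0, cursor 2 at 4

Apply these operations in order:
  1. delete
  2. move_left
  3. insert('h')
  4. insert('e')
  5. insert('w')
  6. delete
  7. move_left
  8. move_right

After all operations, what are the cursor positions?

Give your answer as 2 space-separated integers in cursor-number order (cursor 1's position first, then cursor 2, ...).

Answer: 2 6

Derivation:
After op 1 (delete): buffer="kudzycn" (len 7), cursors c1@0 c2@3, authorship .......
After op 2 (move_left): buffer="kudzycn" (len 7), cursors c1@0 c2@2, authorship .......
After op 3 (insert('h')): buffer="hkuhdzycn" (len 9), cursors c1@1 c2@4, authorship 1..2.....
After op 4 (insert('e')): buffer="hekuhedzycn" (len 11), cursors c1@2 c2@6, authorship 11..22.....
After op 5 (insert('w')): buffer="hewkuhewdzycn" (len 13), cursors c1@3 c2@8, authorship 111..222.....
After op 6 (delete): buffer="hekuhedzycn" (len 11), cursors c1@2 c2@6, authorship 11..22.....
After op 7 (move_left): buffer="hekuhedzycn" (len 11), cursors c1@1 c2@5, authorship 11..22.....
After op 8 (move_right): buffer="hekuhedzycn" (len 11), cursors c1@2 c2@6, authorship 11..22.....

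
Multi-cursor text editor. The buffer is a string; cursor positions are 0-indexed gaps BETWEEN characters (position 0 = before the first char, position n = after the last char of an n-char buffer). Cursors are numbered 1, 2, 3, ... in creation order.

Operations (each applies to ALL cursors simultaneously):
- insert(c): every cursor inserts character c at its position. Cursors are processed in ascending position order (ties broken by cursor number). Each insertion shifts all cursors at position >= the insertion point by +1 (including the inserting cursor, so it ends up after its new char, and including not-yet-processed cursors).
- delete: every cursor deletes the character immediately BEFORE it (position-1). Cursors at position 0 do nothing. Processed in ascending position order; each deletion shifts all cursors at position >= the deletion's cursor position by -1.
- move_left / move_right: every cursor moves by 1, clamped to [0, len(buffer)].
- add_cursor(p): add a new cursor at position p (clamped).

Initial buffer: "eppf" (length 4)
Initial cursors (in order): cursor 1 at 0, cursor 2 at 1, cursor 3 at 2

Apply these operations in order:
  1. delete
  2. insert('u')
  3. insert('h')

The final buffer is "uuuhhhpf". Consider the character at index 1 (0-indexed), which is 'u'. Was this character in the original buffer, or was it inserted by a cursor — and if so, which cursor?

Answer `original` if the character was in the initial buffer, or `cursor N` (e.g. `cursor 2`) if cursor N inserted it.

After op 1 (delete): buffer="pf" (len 2), cursors c1@0 c2@0 c3@0, authorship ..
After op 2 (insert('u')): buffer="uuupf" (len 5), cursors c1@3 c2@3 c3@3, authorship 123..
After op 3 (insert('h')): buffer="uuuhhhpf" (len 8), cursors c1@6 c2@6 c3@6, authorship 123123..
Authorship (.=original, N=cursor N): 1 2 3 1 2 3 . .
Index 1: author = 2

Answer: cursor 2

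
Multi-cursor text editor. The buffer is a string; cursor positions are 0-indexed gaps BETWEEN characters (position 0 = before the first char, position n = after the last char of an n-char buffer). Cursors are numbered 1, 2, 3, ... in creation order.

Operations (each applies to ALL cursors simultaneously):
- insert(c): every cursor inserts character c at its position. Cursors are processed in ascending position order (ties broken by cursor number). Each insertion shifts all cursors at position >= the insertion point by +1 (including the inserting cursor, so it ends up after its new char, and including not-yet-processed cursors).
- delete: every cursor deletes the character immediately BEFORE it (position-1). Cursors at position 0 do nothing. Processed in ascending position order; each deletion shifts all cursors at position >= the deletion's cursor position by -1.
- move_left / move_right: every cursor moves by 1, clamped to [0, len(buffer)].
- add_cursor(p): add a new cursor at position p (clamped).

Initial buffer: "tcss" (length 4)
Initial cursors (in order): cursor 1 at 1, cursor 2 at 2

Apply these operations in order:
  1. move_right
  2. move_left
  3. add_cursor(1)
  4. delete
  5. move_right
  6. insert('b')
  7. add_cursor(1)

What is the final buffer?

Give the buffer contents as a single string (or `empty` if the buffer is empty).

Answer: sbbbs

Derivation:
After op 1 (move_right): buffer="tcss" (len 4), cursors c1@2 c2@3, authorship ....
After op 2 (move_left): buffer="tcss" (len 4), cursors c1@1 c2@2, authorship ....
After op 3 (add_cursor(1)): buffer="tcss" (len 4), cursors c1@1 c3@1 c2@2, authorship ....
After op 4 (delete): buffer="ss" (len 2), cursors c1@0 c2@0 c3@0, authorship ..
After op 5 (move_right): buffer="ss" (len 2), cursors c1@1 c2@1 c3@1, authorship ..
After op 6 (insert('b')): buffer="sbbbs" (len 5), cursors c1@4 c2@4 c3@4, authorship .123.
After op 7 (add_cursor(1)): buffer="sbbbs" (len 5), cursors c4@1 c1@4 c2@4 c3@4, authorship .123.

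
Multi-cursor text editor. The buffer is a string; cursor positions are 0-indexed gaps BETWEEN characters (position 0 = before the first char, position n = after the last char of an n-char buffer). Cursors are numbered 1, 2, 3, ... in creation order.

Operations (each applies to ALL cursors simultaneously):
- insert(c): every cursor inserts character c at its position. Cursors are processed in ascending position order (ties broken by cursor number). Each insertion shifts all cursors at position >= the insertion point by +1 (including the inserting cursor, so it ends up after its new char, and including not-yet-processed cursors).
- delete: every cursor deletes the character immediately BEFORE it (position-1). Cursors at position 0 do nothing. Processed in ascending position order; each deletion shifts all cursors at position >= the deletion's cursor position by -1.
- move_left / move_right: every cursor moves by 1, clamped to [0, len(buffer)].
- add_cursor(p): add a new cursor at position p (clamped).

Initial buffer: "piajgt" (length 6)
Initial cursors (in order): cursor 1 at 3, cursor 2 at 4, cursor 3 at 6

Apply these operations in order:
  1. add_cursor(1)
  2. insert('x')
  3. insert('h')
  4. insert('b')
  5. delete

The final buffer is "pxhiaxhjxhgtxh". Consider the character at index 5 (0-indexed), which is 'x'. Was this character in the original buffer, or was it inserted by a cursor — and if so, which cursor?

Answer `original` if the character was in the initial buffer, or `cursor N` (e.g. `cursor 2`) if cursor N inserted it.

After op 1 (add_cursor(1)): buffer="piajgt" (len 6), cursors c4@1 c1@3 c2@4 c3@6, authorship ......
After op 2 (insert('x')): buffer="pxiaxjxgtx" (len 10), cursors c4@2 c1@5 c2@7 c3@10, authorship .4..1.2..3
After op 3 (insert('h')): buffer="pxhiaxhjxhgtxh" (len 14), cursors c4@3 c1@7 c2@10 c3@14, authorship .44..11.22..33
After op 4 (insert('b')): buffer="pxhbiaxhbjxhbgtxhb" (len 18), cursors c4@4 c1@9 c2@13 c3@18, authorship .444..111.222..333
After op 5 (delete): buffer="pxhiaxhjxhgtxh" (len 14), cursors c4@3 c1@7 c2@10 c3@14, authorship .44..11.22..33
Authorship (.=original, N=cursor N): . 4 4 . . 1 1 . 2 2 . . 3 3
Index 5: author = 1

Answer: cursor 1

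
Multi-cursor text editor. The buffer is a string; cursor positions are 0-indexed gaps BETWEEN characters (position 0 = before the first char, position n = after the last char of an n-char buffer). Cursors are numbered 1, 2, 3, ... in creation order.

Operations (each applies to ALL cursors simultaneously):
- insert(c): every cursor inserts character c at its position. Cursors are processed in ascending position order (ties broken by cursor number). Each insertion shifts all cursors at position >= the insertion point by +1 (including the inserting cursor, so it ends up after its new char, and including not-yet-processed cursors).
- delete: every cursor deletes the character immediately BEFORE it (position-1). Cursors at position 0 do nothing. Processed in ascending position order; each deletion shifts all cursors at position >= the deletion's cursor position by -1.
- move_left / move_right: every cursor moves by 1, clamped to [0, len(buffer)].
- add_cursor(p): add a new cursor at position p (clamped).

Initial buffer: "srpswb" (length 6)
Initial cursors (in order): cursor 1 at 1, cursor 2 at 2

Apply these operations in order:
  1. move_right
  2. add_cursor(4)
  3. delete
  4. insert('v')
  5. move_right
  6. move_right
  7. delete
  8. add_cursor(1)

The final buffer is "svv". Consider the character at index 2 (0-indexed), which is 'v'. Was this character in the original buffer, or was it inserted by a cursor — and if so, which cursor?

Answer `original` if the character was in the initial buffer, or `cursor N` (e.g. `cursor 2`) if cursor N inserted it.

After op 1 (move_right): buffer="srpswb" (len 6), cursors c1@2 c2@3, authorship ......
After op 2 (add_cursor(4)): buffer="srpswb" (len 6), cursors c1@2 c2@3 c3@4, authorship ......
After op 3 (delete): buffer="swb" (len 3), cursors c1@1 c2@1 c3@1, authorship ...
After op 4 (insert('v')): buffer="svvvwb" (len 6), cursors c1@4 c2@4 c3@4, authorship .123..
After op 5 (move_right): buffer="svvvwb" (len 6), cursors c1@5 c2@5 c3@5, authorship .123..
After op 6 (move_right): buffer="svvvwb" (len 6), cursors c1@6 c2@6 c3@6, authorship .123..
After op 7 (delete): buffer="svv" (len 3), cursors c1@3 c2@3 c3@3, authorship .12
After op 8 (add_cursor(1)): buffer="svv" (len 3), cursors c4@1 c1@3 c2@3 c3@3, authorship .12
Authorship (.=original, N=cursor N): . 1 2
Index 2: author = 2

Answer: cursor 2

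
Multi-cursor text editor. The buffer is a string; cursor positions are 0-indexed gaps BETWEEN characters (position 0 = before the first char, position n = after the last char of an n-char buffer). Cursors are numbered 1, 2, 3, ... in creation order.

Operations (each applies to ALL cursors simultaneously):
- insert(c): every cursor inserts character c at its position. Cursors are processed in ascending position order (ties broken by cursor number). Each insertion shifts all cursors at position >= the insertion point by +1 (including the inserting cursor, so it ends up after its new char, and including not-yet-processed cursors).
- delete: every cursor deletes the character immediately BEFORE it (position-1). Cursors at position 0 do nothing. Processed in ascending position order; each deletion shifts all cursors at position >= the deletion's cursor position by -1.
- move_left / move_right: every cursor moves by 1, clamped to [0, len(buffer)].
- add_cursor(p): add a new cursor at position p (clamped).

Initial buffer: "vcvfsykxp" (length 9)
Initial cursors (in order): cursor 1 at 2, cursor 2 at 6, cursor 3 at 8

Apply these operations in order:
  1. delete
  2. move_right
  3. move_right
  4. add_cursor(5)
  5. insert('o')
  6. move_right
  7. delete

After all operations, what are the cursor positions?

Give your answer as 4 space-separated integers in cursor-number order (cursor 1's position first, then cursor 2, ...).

After op 1 (delete): buffer="vvfskp" (len 6), cursors c1@1 c2@4 c3@5, authorship ......
After op 2 (move_right): buffer="vvfskp" (len 6), cursors c1@2 c2@5 c3@6, authorship ......
After op 3 (move_right): buffer="vvfskp" (len 6), cursors c1@3 c2@6 c3@6, authorship ......
After op 4 (add_cursor(5)): buffer="vvfskp" (len 6), cursors c1@3 c4@5 c2@6 c3@6, authorship ......
After op 5 (insert('o')): buffer="vvfoskopoo" (len 10), cursors c1@4 c4@7 c2@10 c3@10, authorship ...1..4.23
After op 6 (move_right): buffer="vvfoskopoo" (len 10), cursors c1@5 c4@8 c2@10 c3@10, authorship ...1..4.23
After op 7 (delete): buffer="vvfoko" (len 6), cursors c1@4 c2@6 c3@6 c4@6, authorship ...1.4

Answer: 4 6 6 6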